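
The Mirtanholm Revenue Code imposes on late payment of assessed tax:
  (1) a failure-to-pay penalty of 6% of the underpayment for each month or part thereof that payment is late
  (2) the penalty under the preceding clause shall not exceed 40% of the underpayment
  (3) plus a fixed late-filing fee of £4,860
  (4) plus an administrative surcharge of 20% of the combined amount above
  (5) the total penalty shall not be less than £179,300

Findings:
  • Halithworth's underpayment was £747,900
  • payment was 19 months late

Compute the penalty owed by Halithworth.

Accrued rate: 6% × 19 = 114%, capped at 40% → 40%
Failure-to-pay penalty: 40% of £747,900 = £299,160
Penalty before surcharge: £299,160 + £4,860 = £304,020
Administrative surcharge: 20% of £304,020 = £60,804
Total penalty: £304,020 + £60,804 = £364,824
Minimum £179,300: £364,824 meets the minimum, no increase.

£364,824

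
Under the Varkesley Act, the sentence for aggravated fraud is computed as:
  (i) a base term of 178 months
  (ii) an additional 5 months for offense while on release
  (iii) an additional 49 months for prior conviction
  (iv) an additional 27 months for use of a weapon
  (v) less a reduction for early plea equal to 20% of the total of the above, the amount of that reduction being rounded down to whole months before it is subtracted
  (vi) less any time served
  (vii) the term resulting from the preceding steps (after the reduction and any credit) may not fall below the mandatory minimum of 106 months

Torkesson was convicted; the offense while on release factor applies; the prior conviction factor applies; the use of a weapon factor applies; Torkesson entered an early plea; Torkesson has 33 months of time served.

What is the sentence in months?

Offense while on release enhancement: +5 months
Prior conviction enhancement: +49 months
Use of a weapon enhancement: +27 months
Adjusted term: 178 months + 5 months + 49 months + 27 months = 259 months
Early plea reduction: 20% of 259 months = 51 months (rounded down)
After reduction: 259 − 51 = 208 months
Less time served: 208 months − 33 months = 175 months
Minimum 106 months: 175 months meets the minimum, no increase.

175 months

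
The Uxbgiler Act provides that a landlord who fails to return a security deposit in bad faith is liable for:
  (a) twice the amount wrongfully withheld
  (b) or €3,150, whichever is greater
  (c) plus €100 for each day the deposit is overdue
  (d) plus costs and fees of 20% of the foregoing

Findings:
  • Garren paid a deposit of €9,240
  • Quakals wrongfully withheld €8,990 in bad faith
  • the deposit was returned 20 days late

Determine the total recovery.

Recovery: €23,976

Doubled: 2 × €8,990 = €17,980
Minimum €3,150: €17,980 meets the minimum, no increase.
Late-return penalty: 20 × €100 = €2,000
Damages plus late penalty: €17,980 + €2,000 = €19,980
Costs and fees: 20% of €19,980 = €3,996
Total recovery: €19,980 + €3,996 = €23,976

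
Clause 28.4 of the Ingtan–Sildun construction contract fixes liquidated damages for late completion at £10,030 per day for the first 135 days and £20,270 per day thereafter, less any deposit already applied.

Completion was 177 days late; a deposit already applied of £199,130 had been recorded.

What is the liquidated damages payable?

First 135 days: 135 × £10,030 = £1,354,050
Remaining days: (177 − 135) × £20,270 = £851,340
Accrued per-day damages: £1,354,050 + £851,340 = £2,205,390
Less deposit already applied: £2,205,390 − £199,130 = £2,006,260

£2,006,260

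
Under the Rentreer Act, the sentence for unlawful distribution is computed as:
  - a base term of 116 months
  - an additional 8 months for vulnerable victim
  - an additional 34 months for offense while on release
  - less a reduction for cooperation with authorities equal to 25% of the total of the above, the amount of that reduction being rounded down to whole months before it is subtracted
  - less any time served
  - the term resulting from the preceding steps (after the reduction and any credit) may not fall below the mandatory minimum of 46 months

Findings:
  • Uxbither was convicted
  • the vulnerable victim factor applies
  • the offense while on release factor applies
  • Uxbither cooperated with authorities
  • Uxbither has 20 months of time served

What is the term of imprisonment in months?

Vulnerable victim enhancement: +8 months
Offense while on release enhancement: +34 months
Adjusted term: 116 months + 8 months + 34 months = 158 months
Cooperation with authorities reduction: 25% of 158 months = 39 months (rounded down)
After reduction: 158 − 39 = 119 months
Less time served: 119 months − 20 months = 99 months
Minimum 46 months: 99 months meets the minimum, no increase.

99 months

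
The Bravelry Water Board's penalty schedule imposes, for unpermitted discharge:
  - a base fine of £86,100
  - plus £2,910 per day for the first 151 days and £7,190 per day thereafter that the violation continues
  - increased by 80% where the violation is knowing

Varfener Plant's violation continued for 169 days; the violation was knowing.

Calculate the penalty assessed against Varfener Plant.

First 151 days: 151 × £2,910 = £439,410
Remaining days: (169 − 151) × £7,190 = £129,420
Per-day component: £439,410 + £129,420 = £568,830
Base plus per-day: £86,100 + £568,830 = £654,930
Enhancement: 80% of £654,930 = £523,944
Enhanced fine: £654,930 + £523,944 = £1,178,874

£1,178,874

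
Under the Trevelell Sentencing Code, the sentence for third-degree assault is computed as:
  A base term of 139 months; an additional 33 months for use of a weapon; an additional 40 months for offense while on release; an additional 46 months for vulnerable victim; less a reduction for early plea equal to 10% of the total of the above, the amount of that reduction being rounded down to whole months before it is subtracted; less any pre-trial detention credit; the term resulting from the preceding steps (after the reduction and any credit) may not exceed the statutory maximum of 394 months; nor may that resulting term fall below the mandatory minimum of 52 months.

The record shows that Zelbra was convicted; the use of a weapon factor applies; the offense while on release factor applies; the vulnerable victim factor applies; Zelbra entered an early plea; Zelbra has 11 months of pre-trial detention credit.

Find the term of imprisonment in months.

222 months

Use of a weapon enhancement: +33 months
Offense while on release enhancement: +40 months
Vulnerable victim enhancement: +46 months
Adjusted term: 139 months + 33 months + 40 months + 46 months = 258 months
Early plea reduction: 10% of 258 months = 25 months (rounded down)
After reduction: 258 − 25 = 233 months
Less pre-trial detention credit: 233 months − 11 months = 222 months
Cap at 394 months: 222 months is within the cap, no reduction.
Minimum 52 months: 222 months meets the minimum, no increase.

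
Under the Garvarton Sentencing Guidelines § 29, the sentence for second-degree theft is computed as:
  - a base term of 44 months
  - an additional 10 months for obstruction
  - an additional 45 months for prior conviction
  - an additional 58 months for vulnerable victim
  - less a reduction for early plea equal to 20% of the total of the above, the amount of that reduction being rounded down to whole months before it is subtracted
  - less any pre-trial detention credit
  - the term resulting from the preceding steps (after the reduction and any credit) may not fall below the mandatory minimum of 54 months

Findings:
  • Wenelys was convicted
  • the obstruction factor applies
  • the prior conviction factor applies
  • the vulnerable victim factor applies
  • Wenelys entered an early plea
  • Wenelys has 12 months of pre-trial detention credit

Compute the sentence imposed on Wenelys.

114 months

Obstruction enhancement: +10 months
Prior conviction enhancement: +45 months
Vulnerable victim enhancement: +58 months
Adjusted term: 44 months + 10 months + 45 months + 58 months = 157 months
Early plea reduction: 20% of 157 months = 31 months (rounded down)
After reduction: 157 − 31 = 126 months
Less pre-trial detention credit: 126 months − 12 months = 114 months
Minimum 54 months: 114 months meets the minimum, no increase.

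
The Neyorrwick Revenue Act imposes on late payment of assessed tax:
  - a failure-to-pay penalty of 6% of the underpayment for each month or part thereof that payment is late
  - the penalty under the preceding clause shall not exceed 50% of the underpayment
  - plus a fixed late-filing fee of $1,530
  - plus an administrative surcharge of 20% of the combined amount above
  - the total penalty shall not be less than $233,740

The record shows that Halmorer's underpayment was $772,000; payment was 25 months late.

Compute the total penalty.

Penalty: $465,036

Accrued rate: 6% × 25 = 150%, capped at 50% → 50%
Failure-to-pay penalty: 50% of $772,000 = $386,000
Penalty before surcharge: $386,000 + $1,530 = $387,530
Administrative surcharge: 20% of $387,530 = $77,506
Total penalty: $387,530 + $77,506 = $465,036
Minimum $233,740: $465,036 meets the minimum, no increase.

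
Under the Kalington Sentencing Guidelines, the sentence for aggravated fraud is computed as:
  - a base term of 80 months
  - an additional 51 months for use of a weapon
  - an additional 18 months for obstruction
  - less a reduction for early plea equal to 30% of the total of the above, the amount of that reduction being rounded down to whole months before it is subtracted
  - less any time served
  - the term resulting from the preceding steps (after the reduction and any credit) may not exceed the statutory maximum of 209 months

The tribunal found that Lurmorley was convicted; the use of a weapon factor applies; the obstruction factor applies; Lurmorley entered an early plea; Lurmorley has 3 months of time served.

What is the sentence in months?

102 months

Use of a weapon enhancement: +51 months
Obstruction enhancement: +18 months
Adjusted term: 80 months + 51 months + 18 months = 149 months
Early plea reduction: 30% of 149 months = 44 months (rounded down)
After reduction: 149 − 44 = 105 months
Less time served: 105 months − 3 months = 102 months
Cap at 209 months: 102 months is within the cap, no reduction.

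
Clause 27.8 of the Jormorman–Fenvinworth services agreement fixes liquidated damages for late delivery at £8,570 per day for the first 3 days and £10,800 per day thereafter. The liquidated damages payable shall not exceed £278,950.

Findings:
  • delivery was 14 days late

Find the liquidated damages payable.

Liquidated damages: £144,510

First 3 days: 3 × £8,570 = £25,710
Remaining days: (14 − 3) × £10,800 = £118,800
Accrued per-day damages: £25,710 + £118,800 = £144,510
Cap at £278,950: £144,510 is within the cap, no reduction.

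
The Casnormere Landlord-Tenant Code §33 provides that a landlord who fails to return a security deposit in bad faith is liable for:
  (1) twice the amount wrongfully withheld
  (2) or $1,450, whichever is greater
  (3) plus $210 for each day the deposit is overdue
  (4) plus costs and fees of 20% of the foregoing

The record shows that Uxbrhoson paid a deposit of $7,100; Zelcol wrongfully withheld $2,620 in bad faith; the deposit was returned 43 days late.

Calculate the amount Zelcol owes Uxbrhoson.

$17,124

Doubled: 2 × $2,620 = $5,240
Minimum $1,450: $5,240 meets the minimum, no increase.
Late-return penalty: 43 × $210 = $9,030
Damages plus late penalty: $5,240 + $9,030 = $14,270
Costs and fees: 20% of $14,270 = $2,854
Total recovery: $14,270 + $2,854 = $17,124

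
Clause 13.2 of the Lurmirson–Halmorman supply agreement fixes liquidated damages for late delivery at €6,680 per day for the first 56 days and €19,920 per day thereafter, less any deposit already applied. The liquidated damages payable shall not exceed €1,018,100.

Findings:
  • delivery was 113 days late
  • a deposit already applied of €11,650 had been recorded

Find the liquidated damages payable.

€1,018,100

First 56 days: 56 × €6,680 = €374,080
Remaining days: (113 − 56) × €19,920 = €1,135,440
Accrued per-day damages: €374,080 + €1,135,440 = €1,509,520
Less deposit already applied: €1,509,520 − €11,650 = €1,497,870
Cap at €1,018,100: €1,497,870 exceeds the cap → €1,018,100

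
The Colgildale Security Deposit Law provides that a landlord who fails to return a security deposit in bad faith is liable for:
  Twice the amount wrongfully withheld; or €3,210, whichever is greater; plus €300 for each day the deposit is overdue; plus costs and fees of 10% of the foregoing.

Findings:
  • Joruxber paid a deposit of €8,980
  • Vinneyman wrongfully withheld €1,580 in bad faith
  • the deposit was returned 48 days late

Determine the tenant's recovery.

Doubled: 2 × €1,580 = €3,160
Minimum €3,210: €3,160 is below the minimum → €3,210
Late-return penalty: 48 × €300 = €14,400
Damages plus late penalty: €3,210 + €14,400 = €17,610
Costs and fees: 10% of €17,610 = €1,761
Total recovery: €17,610 + €1,761 = €19,371

€19,371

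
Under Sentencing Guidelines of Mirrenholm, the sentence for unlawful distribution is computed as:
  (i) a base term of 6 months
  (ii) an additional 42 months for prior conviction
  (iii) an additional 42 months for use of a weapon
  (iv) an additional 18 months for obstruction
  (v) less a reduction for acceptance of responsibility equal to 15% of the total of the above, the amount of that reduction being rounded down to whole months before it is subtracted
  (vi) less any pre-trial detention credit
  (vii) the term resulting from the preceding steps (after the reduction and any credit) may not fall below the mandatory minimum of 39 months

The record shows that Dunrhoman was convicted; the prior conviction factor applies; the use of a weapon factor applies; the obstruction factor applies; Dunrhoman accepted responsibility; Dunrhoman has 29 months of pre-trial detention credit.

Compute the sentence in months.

63 months

Prior conviction enhancement: +42 months
Use of a weapon enhancement: +42 months
Obstruction enhancement: +18 months
Adjusted term: 6 months + 42 months + 42 months + 18 months = 108 months
Acceptance of responsibility reduction: 15% of 108 months = 16 months (rounded down)
After reduction: 108 − 16 = 92 months
Less pre-trial detention credit: 92 months − 29 months = 63 months
Minimum 39 months: 63 months meets the minimum, no increase.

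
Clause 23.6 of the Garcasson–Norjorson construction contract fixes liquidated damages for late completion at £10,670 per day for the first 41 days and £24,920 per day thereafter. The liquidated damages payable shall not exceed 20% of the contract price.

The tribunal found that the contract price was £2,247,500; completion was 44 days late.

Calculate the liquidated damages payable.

First 41 days: 41 × £10,670 = £437,470
Remaining days: (44 − 41) × £24,920 = £74,760
Accrued per-day damages: £437,470 + £74,760 = £512,230
Cap: 20% of £2,247,500 = £449,500
Cap at £449,500: £512,230 exceeds the cap → £449,500

£449,500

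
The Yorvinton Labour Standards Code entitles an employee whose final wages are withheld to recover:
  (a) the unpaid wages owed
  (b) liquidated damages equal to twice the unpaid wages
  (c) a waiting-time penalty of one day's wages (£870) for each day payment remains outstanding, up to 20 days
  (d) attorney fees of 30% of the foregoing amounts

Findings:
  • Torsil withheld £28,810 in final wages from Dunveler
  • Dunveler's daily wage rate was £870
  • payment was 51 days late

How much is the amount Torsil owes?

£134,979

Doubled: 2 × £28,810 = £57,620
Penalty days: min(51, 20) = 20
Waiting-time penalty: 20 × £870 = £17,400
Subtotal: £28,810 + £57,620 + £17,400 = £103,830
Attorney fees: 30% of £103,830 = £31,149
Total award: £103,830 + £31,149 = £134,979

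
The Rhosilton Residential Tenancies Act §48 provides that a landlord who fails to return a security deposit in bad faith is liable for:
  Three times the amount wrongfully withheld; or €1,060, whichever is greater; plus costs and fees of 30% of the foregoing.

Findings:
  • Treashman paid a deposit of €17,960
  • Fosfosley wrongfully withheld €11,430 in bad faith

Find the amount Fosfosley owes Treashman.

€44,577

Trebled: 3 × €11,430 = €34,290
Minimum €1,060: €34,290 meets the minimum, no increase.
Costs and fees: 30% of €34,290 = €10,287
Total recovery: €34,290 + €10,287 = €44,577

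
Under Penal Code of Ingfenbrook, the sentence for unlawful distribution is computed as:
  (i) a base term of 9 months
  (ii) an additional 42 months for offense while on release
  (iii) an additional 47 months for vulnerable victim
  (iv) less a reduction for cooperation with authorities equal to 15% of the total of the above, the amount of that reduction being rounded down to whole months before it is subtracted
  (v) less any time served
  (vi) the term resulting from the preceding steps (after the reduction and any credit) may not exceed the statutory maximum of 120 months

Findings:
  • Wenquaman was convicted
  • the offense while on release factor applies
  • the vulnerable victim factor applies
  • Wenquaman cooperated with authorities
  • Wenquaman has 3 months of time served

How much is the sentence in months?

Offense while on release enhancement: +42 months
Vulnerable victim enhancement: +47 months
Adjusted term: 9 months + 42 months + 47 months = 98 months
Cooperation with authorities reduction: 15% of 98 months = 14 months (rounded down)
After reduction: 98 − 14 = 84 months
Less time served: 84 months − 3 months = 81 months
Cap at 120 months: 81 months is within the cap, no reduction.

81 months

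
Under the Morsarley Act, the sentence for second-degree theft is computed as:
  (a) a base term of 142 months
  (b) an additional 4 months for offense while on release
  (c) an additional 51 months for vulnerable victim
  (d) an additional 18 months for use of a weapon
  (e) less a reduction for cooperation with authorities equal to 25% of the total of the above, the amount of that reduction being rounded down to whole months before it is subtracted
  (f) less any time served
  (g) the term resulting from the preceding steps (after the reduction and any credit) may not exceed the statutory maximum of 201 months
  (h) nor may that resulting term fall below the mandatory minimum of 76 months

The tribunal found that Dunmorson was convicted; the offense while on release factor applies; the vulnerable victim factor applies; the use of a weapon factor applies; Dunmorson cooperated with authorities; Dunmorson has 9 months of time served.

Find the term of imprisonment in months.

Offense while on release enhancement: +4 months
Vulnerable victim enhancement: +51 months
Use of a weapon enhancement: +18 months
Adjusted term: 142 months + 4 months + 51 months + 18 months = 215 months
Cooperation with authorities reduction: 25% of 215 months = 53 months (rounded down)
After reduction: 215 − 53 = 162 months
Less time served: 162 months − 9 months = 153 months
Cap at 201 months: 153 months is within the cap, no reduction.
Minimum 76 months: 153 months meets the minimum, no increase.

153 months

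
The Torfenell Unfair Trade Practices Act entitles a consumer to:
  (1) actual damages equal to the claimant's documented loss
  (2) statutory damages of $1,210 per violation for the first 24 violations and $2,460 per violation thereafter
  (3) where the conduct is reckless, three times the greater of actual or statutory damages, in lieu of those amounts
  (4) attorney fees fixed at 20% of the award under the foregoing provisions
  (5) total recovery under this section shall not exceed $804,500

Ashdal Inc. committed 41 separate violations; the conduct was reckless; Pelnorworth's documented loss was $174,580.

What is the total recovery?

Total recovery: $628,488

First 24 violations: 24 × $1,210 = $29,040
Remaining violations: (41 − 24) × $2,460 = $41,820
Statutory damages: $29,040 + $41,820 = $70,860
Greater of actual damages ($174,580) or statutory damages ($70,860): $174,580
Trebled: 3 × $174,580 = $523,740
Attorney fees: 20% of $523,740 = $104,748
Total before cap: $523,740 + $104,748 = $628,488
Cap at $804,500: $628,488 is within the cap, no reduction.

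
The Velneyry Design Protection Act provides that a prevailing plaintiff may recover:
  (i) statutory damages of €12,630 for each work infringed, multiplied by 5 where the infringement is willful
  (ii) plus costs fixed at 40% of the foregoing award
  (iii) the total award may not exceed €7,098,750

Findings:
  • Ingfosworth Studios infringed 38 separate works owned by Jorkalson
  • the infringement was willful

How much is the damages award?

Statutory damages: 38 × €12,630 = €479,940
Multiplied by 5: 5 × €479,940 = €2,399,700
Costs: 40% of €2,399,700 = €959,880
Award plus costs: €2,399,700 + €959,880 = €3,359,580
Cap at €7,098,750: €3,359,580 is within the cap, no reduction.

€3,359,580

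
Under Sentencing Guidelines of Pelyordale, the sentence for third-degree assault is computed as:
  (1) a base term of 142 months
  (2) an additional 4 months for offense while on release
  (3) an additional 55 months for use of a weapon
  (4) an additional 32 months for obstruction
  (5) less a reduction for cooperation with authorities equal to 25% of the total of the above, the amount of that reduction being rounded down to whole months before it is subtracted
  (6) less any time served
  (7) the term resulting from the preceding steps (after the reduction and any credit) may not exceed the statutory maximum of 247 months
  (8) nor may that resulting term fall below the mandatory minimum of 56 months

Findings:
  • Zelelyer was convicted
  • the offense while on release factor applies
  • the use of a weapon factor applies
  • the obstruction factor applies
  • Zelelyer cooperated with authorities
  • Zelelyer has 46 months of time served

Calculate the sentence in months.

129 months

Offense while on release enhancement: +4 months
Use of a weapon enhancement: +55 months
Obstruction enhancement: +32 months
Adjusted term: 142 months + 4 months + 55 months + 32 months = 233 months
Cooperation with authorities reduction: 25% of 233 months = 58 months (rounded down)
After reduction: 233 − 58 = 175 months
Less time served: 175 months − 46 months = 129 months
Cap at 247 months: 129 months is within the cap, no reduction.
Minimum 56 months: 129 months meets the minimum, no increase.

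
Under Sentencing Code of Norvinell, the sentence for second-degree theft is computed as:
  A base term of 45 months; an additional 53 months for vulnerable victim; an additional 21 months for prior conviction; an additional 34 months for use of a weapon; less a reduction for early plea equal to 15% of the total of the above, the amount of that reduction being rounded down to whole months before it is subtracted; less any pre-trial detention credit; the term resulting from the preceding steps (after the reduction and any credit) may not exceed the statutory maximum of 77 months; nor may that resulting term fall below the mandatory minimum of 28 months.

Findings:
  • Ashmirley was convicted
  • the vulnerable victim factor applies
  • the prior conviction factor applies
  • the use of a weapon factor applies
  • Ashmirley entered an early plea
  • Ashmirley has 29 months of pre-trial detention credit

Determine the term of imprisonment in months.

Vulnerable victim enhancement: +53 months
Prior conviction enhancement: +21 months
Use of a weapon enhancement: +34 months
Adjusted term: 45 months + 53 months + 21 months + 34 months = 153 months
Early plea reduction: 15% of 153 months = 22 months (rounded down)
After reduction: 153 − 22 = 131 months
Less pre-trial detention credit: 131 months − 29 months = 102 months
Cap at 77 months: 102 months exceeds the cap → 77 months
Minimum 28 months: 77 months meets the minimum, no increase.

77 months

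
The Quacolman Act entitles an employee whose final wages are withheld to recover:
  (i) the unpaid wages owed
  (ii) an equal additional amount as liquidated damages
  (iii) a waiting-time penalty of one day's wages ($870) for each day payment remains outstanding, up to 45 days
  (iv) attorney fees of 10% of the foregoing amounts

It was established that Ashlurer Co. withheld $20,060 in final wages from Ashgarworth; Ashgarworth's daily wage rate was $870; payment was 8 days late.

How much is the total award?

Total award: $51,788

Liquidated damages (equal amount): $20,060
Penalty days: min(8, 45) = 8
Waiting-time penalty: 8 × $870 = $6,960
Subtotal: $20,060 + $20,060 + $6,960 = $47,080
Attorney fees: 10% of $47,080 = $4,708
Total award: $47,080 + $4,708 = $51,788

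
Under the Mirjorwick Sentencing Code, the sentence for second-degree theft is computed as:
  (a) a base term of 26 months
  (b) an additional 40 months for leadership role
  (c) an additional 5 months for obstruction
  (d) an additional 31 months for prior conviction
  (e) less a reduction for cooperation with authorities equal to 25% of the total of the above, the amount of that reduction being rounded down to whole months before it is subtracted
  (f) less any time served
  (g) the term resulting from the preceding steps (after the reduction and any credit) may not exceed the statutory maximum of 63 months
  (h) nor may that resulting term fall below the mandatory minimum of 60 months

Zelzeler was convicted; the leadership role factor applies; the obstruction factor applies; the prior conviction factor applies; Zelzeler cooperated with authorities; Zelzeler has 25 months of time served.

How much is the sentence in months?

60 months

Leadership role enhancement: +40 months
Obstruction enhancement: +5 months
Prior conviction enhancement: +31 months
Adjusted term: 26 months + 40 months + 5 months + 31 months = 102 months
Cooperation with authorities reduction: 25% of 102 months = 25 months (rounded down)
After reduction: 102 − 25 = 77 months
Less time served: 77 months − 25 months = 52 months
Cap at 63 months: 52 months is within the cap, no reduction.
Minimum 60 months: 52 months is below the minimum → 60 months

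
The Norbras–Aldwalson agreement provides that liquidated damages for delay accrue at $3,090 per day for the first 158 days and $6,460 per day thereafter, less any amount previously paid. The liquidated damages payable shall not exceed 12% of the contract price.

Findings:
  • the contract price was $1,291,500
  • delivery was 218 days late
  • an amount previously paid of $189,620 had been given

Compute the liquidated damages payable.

Liquidated damages: $154,980

First 158 days: 158 × $3,090 = $488,220
Remaining days: (218 − 158) × $6,460 = $387,600
Accrued per-day damages: $488,220 + $387,600 = $875,820
Less amount previously paid: $875,820 − $189,620 = $686,200
Cap: 12% of $1,291,500 = $154,980
Cap at $154,980: $686,200 exceeds the cap → $154,980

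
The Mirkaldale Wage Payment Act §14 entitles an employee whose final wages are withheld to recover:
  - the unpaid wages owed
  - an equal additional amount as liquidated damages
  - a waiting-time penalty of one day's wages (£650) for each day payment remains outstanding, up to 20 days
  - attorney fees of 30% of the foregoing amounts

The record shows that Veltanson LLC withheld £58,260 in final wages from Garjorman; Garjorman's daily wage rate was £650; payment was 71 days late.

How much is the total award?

Liquidated damages (equal amount): £58,260
Penalty days: min(71, 20) = 20
Waiting-time penalty: 20 × £650 = £13,000
Subtotal: £58,260 + £58,260 + £13,000 = £129,520
Attorney fees: 30% of £129,520 = £38,856
Total award: £129,520 + £38,856 = £168,376

£168,376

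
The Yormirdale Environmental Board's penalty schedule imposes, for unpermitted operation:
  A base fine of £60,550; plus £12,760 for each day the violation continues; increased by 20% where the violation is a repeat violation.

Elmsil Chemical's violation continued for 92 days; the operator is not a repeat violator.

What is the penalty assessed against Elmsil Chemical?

Per-day component: 92 × £12,760 = £1,173,920
Base plus per-day: £60,550 + £1,173,920 = £1,234,470
The operator is not a repeat violator: no 20% increase.

£1,234,470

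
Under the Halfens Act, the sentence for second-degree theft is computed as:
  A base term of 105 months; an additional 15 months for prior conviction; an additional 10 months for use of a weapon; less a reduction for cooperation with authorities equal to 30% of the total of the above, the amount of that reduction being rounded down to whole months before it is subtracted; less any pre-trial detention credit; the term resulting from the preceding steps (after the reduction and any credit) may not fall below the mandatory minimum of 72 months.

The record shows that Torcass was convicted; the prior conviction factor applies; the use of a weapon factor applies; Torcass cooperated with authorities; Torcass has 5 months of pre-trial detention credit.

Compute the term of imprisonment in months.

Prior conviction enhancement: +15 months
Use of a weapon enhancement: +10 months
Adjusted term: 105 months + 15 months + 10 months = 130 months
Cooperation with authorities reduction: 30% of 130 months = 39 months (rounded down)
After reduction: 130 − 39 = 91 months
Less pre-trial detention credit: 91 months − 5 months = 86 months
Minimum 72 months: 86 months meets the minimum, no increase.

Sentence: 86 months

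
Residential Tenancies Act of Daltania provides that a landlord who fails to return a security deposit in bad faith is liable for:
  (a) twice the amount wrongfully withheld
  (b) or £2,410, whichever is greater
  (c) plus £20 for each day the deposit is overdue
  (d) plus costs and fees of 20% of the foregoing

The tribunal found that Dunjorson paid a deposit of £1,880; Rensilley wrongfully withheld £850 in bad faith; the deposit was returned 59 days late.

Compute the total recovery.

Doubled: 2 × £850 = £1,700
Minimum £2,410: £1,700 is below the minimum → £2,410
Late-return penalty: 59 × £20 = £1,180
Damages plus late penalty: £2,410 + £1,180 = £3,590
Costs and fees: 20% of £3,590 = £718
Total recovery: £3,590 + £718 = £4,308

£4,308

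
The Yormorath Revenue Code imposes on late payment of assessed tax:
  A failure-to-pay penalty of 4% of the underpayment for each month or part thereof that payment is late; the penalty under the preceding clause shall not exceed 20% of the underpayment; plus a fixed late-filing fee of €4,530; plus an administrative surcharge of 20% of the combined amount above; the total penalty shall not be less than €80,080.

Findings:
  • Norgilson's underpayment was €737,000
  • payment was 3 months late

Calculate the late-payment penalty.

€111,564

Accrued rate: 4% × 3 = 12%, capped at 20% → 12%
Failure-to-pay penalty: 12% of €737,000 = €88,440
Penalty before surcharge: €88,440 + €4,530 = €92,970
Administrative surcharge: 20% of €92,970 = €18,594
Total penalty: €92,970 + €18,594 = €111,564
Minimum €80,080: €111,564 meets the minimum, no increase.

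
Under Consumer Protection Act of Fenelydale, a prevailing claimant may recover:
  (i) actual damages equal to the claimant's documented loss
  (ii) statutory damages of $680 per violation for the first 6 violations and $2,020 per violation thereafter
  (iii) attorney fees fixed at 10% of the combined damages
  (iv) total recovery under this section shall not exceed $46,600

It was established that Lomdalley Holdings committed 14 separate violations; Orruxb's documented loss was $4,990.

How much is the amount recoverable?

$27,753

First 6 violations: 6 × $680 = $4,080
Remaining violations: (14 − 6) × $2,020 = $16,160
Statutory damages: $4,080 + $16,160 = $20,240
Combined damages: $4,990 + $20,240 = $25,230
Attorney fees: 10% of $25,230 = $2,523
Total before cap: $25,230 + $2,523 = $27,753
Cap at $46,600: $27,753 is within the cap, no reduction.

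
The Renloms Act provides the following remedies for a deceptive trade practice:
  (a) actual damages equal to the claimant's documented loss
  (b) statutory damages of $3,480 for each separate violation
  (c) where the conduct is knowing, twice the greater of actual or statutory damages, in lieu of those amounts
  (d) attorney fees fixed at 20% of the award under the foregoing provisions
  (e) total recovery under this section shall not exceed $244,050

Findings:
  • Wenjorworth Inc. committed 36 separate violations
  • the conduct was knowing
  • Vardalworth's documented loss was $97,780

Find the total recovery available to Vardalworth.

Statutory damages: 36 × $3,480 = $125,280
Greater of actual damages ($97,780) or statutory damages ($125,280): $125,280
Doubled: 2 × $125,280 = $250,560
Attorney fees: 20% of $250,560 = $50,112
Total before cap: $250,560 + $50,112 = $300,672
Cap at $244,050: $300,672 exceeds the cap → $244,050

$244,050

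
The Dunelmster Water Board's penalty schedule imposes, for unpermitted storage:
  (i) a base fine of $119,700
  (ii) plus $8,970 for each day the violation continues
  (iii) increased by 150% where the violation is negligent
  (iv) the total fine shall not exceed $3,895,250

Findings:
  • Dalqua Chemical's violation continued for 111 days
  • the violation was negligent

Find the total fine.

Per-day component: 111 × $8,970 = $995,670
Base plus per-day: $119,700 + $995,670 = $1,115,370
Enhancement: 150% of $1,115,370 = $1,673,055
Enhanced fine: $1,115,370 + $1,673,055 = $2,788,425
Cap at $3,895,250: $2,788,425 is within the cap, no reduction.

$2,788,425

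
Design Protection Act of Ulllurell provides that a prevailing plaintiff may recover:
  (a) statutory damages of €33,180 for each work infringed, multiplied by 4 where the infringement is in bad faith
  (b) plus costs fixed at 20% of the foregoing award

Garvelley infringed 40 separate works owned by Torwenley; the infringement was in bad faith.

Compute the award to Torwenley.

Statutory damages: 40 × €33,180 = €1,327,200
Multiplied by 4: 4 × €1,327,200 = €5,308,800
Costs: 20% of €5,308,800 = €1,061,760
Award plus costs: €5,308,800 + €1,061,760 = €6,370,560

€6,370,560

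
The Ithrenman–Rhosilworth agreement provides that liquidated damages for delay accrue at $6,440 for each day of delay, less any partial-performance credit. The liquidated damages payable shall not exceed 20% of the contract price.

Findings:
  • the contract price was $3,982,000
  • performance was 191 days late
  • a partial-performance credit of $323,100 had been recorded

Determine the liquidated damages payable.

$796,400

Per-day damages: 191 × $6,440 = $1,230,040
Less partial-performance credit: $1,230,040 − $323,100 = $906,940
Cap: 20% of $3,982,000 = $796,400
Cap at $796,400: $906,940 exceeds the cap → $796,400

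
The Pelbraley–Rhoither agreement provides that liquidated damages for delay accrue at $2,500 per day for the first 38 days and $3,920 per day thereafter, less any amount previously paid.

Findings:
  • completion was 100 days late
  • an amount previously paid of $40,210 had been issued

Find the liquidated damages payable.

$297,830

First 38 days: 38 × $2,500 = $95,000
Remaining days: (100 − 38) × $3,920 = $243,040
Accrued per-day damages: $95,000 + $243,040 = $338,040
Less amount previously paid: $338,040 − $40,210 = $297,830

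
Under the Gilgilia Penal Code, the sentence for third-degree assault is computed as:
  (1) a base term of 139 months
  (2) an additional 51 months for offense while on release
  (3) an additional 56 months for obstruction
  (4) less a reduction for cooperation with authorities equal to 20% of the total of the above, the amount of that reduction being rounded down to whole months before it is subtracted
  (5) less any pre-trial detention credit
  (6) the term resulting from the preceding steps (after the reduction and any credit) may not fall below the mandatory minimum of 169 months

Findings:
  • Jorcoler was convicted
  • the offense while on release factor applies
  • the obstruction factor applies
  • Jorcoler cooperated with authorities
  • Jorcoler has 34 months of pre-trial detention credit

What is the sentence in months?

Offense while on release enhancement: +51 months
Obstruction enhancement: +56 months
Adjusted term: 139 months + 51 months + 56 months = 246 months
Cooperation with authorities reduction: 20% of 246 months = 49 months (rounded down)
After reduction: 246 − 49 = 197 months
Less pre-trial detention credit: 197 months − 34 months = 163 months
Minimum 169 months: 163 months is below the minimum → 169 months

169 months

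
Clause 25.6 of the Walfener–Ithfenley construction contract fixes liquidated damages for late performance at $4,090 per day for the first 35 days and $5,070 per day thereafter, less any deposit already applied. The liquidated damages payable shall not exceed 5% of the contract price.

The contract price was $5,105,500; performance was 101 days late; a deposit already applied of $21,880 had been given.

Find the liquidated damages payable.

First 35 days: 35 × $4,090 = $143,150
Remaining days: (101 − 35) × $5,070 = $334,620
Accrued per-day damages: $143,150 + $334,620 = $477,770
Less deposit already applied: $477,770 − $21,880 = $455,890
Cap: 5% of $5,105,500 = $255,275
Cap at $255,275: $455,890 exceeds the cap → $255,275

$255,275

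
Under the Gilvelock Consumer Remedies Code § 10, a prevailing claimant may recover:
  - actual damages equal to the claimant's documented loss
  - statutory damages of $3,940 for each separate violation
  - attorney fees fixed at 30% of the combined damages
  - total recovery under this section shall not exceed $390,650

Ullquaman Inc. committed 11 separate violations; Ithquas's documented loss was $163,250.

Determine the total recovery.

Statutory damages: 11 × $3,940 = $43,340
Combined damages: $163,250 + $43,340 = $206,590
Attorney fees: 30% of $206,590 = $61,977
Total before cap: $206,590 + $61,977 = $268,567
Cap at $390,650: $268,567 is within the cap, no reduction.

$268,567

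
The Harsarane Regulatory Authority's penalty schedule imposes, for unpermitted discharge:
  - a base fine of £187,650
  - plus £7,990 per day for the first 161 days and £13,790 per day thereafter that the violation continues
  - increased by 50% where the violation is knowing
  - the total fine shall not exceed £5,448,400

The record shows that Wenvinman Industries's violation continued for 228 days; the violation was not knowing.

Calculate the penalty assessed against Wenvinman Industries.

£2,397,970

First 161 days: 161 × £7,990 = £1,286,390
Remaining days: (228 − 161) × £13,790 = £923,930
Per-day component: £1,286,390 + £923,930 = £2,210,320
Base plus per-day: £187,650 + £2,210,320 = £2,397,970
The violation was not knowing: no 50% increase.
Cap at £5,448,400: £2,397,970 is within the cap, no reduction.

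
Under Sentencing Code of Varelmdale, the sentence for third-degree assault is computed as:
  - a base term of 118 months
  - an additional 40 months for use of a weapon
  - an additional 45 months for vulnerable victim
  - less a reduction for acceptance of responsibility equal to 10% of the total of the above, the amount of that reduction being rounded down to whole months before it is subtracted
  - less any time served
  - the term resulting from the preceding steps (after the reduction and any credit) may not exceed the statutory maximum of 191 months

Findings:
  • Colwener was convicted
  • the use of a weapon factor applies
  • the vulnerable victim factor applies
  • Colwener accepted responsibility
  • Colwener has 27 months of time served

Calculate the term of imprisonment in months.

156 months

Use of a weapon enhancement: +40 months
Vulnerable victim enhancement: +45 months
Adjusted term: 118 months + 40 months + 45 months = 203 months
Acceptance of responsibility reduction: 10% of 203 months = 20 months (rounded down)
After reduction: 203 − 20 = 183 months
Less time served: 183 months − 27 months = 156 months
Cap at 191 months: 156 months is within the cap, no reduction.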